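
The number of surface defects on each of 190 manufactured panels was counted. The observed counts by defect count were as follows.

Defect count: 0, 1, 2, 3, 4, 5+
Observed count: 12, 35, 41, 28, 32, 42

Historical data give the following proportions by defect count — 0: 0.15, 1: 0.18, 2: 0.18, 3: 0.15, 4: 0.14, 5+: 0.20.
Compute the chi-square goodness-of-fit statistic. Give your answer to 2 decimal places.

12.45

Expected counts E_i = n·p_i: 190×0.15 = 28.5, 190×0.18 = 34.2, 190×0.18 = 34.2, 190×0.15 = 28.5, 190×0.14 = 26.6, 190×0.20 = 38.
0: (12 − 28.5)²/28.5 = 272.25/28.5 = 9.553
1: (35 − 34.2)²/34.2 = 0.64/34.2 = 0.019
2: (41 − 34.2)²/34.2 = 46.24/34.2 = 1.352
3: (28 − 28.5)²/28.5 = 0.25/28.5 = 0.009
4: (32 − 26.6)²/26.6 = 29.16/26.6 = 1.096
5+: (42 − 38)²/38 = 16/38 = 0.421
Sum = 12.45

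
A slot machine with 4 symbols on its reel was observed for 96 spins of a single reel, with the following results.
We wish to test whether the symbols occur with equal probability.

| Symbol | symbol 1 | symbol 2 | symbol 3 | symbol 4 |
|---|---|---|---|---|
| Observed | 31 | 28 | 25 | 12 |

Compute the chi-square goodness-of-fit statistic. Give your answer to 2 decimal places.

8.75

Expected count for each of the 4 categories: 96/4 = 24.
symbol 1: (31 − 24)²/24 = 49/24 = 2.042
symbol 2: (28 − 24)²/24 = 16/24 = 0.667
symbol 3: (25 − 24)²/24 = 1/24 = 0.042
symbol 4: (12 − 24)²/24 = 144/24 = 6.000
Sum = 8.75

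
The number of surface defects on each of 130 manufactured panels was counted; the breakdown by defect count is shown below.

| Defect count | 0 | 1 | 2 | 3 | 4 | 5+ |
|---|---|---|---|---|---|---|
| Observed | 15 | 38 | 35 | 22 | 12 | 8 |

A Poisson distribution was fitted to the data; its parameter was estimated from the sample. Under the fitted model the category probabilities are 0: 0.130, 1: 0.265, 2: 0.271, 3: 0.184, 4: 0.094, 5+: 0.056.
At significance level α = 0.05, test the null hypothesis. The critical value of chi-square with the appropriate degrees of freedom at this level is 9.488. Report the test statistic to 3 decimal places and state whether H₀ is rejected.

0.810; do not reject

Expected counts E_i = n·p_i: 130×0.130 = 16.9, 130×0.265 = 34.45, 130×0.271 = 35.23, 130×0.184 = 23.92, 130×0.094 = 12.22, 130×0.056 = 7.28.
χ² = (15−16.9)²/16.9 + (38−34.45)²/34.45 + (35−35.23)²/35.23 + (22−23.92)²/23.92 + (12−12.22)²/12.22 + (8−7.28)²/7.28
   = 0.2136 + 0.3658 + 0.0015 + 0.1541 + 0.0040 + 0.0712
Sum = 0.810
df = 4. Since 0.810 < 9.488, we do not reject H₀.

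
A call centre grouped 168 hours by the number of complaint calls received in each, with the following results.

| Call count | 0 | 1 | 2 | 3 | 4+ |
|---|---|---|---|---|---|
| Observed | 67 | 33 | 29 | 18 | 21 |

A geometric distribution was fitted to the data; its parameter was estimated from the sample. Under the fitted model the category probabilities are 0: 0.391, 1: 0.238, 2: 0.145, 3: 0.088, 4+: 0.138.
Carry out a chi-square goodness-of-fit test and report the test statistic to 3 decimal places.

3.035

Expected counts E_i = n·p_i: 168×0.391 = 65.688, 168×0.238 = 39.984, 168×0.145 = 24.36, 168×0.088 = 14.784, 168×0.138 = 23.184.
0: (67 − 65.688)²/65.688 = 1.721344/65.688 = 0.0262
1: (33 − 39.984)²/39.984 = 48.776256/39.984 = 1.2199
2: (29 − 24.36)²/24.36 = 21.5296/24.36 = 0.8838
3: (18 − 14.784)²/14.784 = 10.342656/14.784 = 0.6996
4+: (21 − 23.184)²/23.184 = 4.769856/23.184 = 0.2057
Sum = 3.035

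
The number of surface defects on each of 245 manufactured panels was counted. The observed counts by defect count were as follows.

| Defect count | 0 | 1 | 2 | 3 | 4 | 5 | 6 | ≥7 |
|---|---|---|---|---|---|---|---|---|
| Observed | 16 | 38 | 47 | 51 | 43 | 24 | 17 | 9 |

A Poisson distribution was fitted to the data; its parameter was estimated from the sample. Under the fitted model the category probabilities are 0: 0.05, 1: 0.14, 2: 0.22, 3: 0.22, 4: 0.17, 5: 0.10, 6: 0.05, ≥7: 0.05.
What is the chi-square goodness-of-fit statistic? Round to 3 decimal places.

5.344

Expected counts E_i = n·p_i: 245×0.05 = 12.25, 245×0.14 = 34.3, 245×0.22 = 53.9, 245×0.22 = 53.9, 245×0.17 = 41.65, 245×0.10 = 24.5, 245×0.05 = 12.25, 245×0.05 = 12.25.
0: (16 − 12.25)²/12.25 = 14.0625/12.25 = 1.1480
1: (38 − 34.3)²/34.3 = 13.69/34.3 = 0.3991
2: (47 − 53.9)²/53.9 = 47.61/53.9 = 0.8833
3: (51 − 53.9)²/53.9 = 8.41/53.9 = 0.1560
4: (43 − 41.65)²/41.65 = 1.8225/41.65 = 0.0438
5: (24 − 24.5)²/24.5 = 0.25/24.5 = 0.0102
6: (17 − 12.25)²/12.25 = 22.5625/12.25 = 1.8418
≥7: (9 − 12.25)²/12.25 = 10.5625/12.25 = 0.8622
Sum = 5.344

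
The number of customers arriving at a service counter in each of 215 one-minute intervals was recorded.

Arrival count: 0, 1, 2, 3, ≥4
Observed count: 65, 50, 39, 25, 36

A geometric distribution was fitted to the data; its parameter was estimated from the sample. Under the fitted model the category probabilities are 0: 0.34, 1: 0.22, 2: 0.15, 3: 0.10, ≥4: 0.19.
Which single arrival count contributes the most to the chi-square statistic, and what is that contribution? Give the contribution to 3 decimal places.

Expected counts E_i = n·p_i: 215×0.34 = 73.1, 215×0.22 = 47.3, 215×0.15 = 32.25, 215×0.10 = 21.5, 215×0.19 = 40.85.
χ² = (65−73.1)²/73.1 + (50−47.3)²/47.3 + (39−32.25)²/32.25 + (25−21.5)²/21.5 + (36−40.85)²/40.85
   = 0.8975 + 0.1541 + 1.4128 + 0.5698 + 0.5758
The largest term is for 2: 1.413.

2, 1.413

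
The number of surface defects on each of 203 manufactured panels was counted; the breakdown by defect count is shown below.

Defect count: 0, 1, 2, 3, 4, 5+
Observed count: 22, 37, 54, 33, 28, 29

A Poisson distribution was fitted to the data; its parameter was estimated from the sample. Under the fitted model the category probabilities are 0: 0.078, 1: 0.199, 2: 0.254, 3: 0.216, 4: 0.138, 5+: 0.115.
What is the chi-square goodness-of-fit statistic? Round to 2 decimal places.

Expected counts E_i = n·p_i: 203×0.078 = 15.834, 203×0.199 = 40.397, 203×0.254 = 51.562, 203×0.216 = 43.848, 203×0.138 = 28.014, 203×0.115 = 23.345.
0: (22 − 15.834)²/15.834 = 38.019556/15.834 = 2.401
1: (37 − 40.397)²/40.397 = 11.539609/40.397 = 0.286
2: (54 − 51.562)²/51.562 = 5.943844/51.562 = 0.115
3: (33 − 43.848)²/43.848 = 117.679104/43.848 = 2.684
4: (28 − 28.014)²/28.014 = 0.000196/28.014 = 0.000
5+: (29 − 23.345)²/23.345 = 31.979025/23.345 = 1.370
Sum = 6.86

6.86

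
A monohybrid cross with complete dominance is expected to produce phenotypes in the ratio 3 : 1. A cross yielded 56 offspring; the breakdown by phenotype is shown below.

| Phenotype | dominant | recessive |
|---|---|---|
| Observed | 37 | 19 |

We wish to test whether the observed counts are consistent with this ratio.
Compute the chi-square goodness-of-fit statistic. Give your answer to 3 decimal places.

2.381

Ratio total = 4. Expected counts: 56×3/4 = 42, 56×1/4 = 14.
χ² = (37−42)²/42 + (19−14)²/14
   = 0.5952 + 1.7857
Sum = 2.381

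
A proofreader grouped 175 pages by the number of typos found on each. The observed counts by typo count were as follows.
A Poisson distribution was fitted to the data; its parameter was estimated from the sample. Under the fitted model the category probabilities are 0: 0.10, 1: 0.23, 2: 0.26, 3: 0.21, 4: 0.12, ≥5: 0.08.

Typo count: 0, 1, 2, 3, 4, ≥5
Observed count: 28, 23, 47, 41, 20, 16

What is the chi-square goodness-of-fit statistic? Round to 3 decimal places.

Expected counts E_i = n·p_i: 175×0.10 = 17.5, 175×0.23 = 40.25, 175×0.26 = 45.5, 175×0.21 = 36.75, 175×0.12 = 21, 175×0.08 = 14.
χ² = (28−17.5)²/17.5 + (23−40.25)²/40.25 + (47−45.5)²/45.5 + (41−36.75)²/36.75 + (20−21)²/21 + (16−14)²/14
   = 6.3000 + 7.3929 + 0.0495 + 0.4915 + 0.0476 + 0.2857
Sum = 14.567

14.567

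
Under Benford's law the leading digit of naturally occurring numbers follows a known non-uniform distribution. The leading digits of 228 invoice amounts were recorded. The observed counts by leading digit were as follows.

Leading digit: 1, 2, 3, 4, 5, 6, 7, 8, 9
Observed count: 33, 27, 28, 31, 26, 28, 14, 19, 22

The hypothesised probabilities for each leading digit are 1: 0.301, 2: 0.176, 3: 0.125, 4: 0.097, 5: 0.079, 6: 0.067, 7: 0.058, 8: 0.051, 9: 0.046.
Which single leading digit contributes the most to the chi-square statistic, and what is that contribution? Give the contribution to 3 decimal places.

1, 18.496

Expected counts E_i = n·p_i: 228×0.301 = 68.628, 228×0.176 = 40.128, 228×0.125 = 28.5, 228×0.097 = 22.116, 228×0.079 = 18.012, 228×0.067 = 15.276, 228×0.058 = 13.224, 228×0.051 = 11.628, 228×0.046 = 10.488.
χ² = (33−68.628)²/68.628 + (27−40.128)²/40.128 + (28−28.5)²/28.5 + (31−22.116)²/22.116 + (26−18.012)²/18.012 + (28−15.276)²/15.276 + (14−13.224)²/13.224 + (19−11.628)²/11.628 + (22−10.488)²/10.488
   = 18.4962 + 4.2949 + 0.0088 + 3.5687 + 3.5425 + 10.5983 + 0.0455 + 4.6738 + 12.6360
The largest term is for 1: 18.496.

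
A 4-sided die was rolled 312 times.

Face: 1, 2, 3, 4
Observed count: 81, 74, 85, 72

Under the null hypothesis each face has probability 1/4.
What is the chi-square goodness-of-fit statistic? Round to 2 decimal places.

Expected count for each of the 4 categories: 312/4 = 78.
χ² = (81−78)²/78 + (74−78)²/78 + (85−78)²/78 + (72−78)²/78
   = 0.115 + 0.205 + 0.628 + 0.462
Sum = 1.41

1.41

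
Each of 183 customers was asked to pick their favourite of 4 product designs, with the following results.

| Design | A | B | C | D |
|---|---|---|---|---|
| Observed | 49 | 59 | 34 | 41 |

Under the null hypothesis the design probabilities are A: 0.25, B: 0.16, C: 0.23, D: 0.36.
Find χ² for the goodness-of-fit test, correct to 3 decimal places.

Expected counts E_i = n·p_i: 183×0.25 = 45.75, 183×0.16 = 29.28, 183×0.23 = 42.09, 183×0.36 = 65.88.
cat         O        E   (O−E)²/E
A          49    45.75     0.2309
B          59    29.28    30.1666
C          34    42.09     1.5550
D          41    65.88     9.3961
Sum = 41.349

41.349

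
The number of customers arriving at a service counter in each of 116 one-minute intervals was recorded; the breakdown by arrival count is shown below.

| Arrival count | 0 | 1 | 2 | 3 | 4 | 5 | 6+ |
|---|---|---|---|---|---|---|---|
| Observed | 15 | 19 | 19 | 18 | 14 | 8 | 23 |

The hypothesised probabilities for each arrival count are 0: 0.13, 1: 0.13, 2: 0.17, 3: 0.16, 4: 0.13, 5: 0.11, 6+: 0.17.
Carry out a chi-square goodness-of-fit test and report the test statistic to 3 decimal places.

Expected counts E_i = n·p_i: 116×0.13 = 15.08, 116×0.13 = 15.08, 116×0.17 = 19.72, 116×0.16 = 18.56, 116×0.13 = 15.08, 116×0.11 = 12.76, 116×0.17 = 19.72.
χ² = (15−15.08)²/15.08 + (19−15.08)²/15.08 + (19−19.72)²/19.72 + (18−18.56)²/18.56 + (14−15.08)²/15.08 + (8−12.76)²/12.76 + (23−19.72)²/19.72
   = 0.0004 + 1.0190 + 0.0263 + 0.0169 + 0.0773 + 1.7757 + 0.5456
Sum = 3.461

3.461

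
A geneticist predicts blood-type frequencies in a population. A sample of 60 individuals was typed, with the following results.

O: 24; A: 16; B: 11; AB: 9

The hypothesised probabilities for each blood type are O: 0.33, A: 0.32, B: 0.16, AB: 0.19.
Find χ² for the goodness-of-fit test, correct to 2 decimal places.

Expected counts E_i = n·p_i: 60×0.33 = 19.8, 60×0.32 = 19.2, 60×0.16 = 9.6, 60×0.19 = 11.4.
cat         O        E   (O−E)²/E
O          24     19.8      0.891
A          16     19.2      0.533
B          11      9.6      0.204
AB          9     11.4      0.505
Sum = 2.13

2.13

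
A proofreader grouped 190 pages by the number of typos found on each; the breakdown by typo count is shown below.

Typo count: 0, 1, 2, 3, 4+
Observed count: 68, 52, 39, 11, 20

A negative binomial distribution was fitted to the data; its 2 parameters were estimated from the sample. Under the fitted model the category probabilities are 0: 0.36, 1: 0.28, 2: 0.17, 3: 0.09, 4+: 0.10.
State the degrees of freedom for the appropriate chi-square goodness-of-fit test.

There are k = 5 categories and 2 parameters estimated from the data, so df = 5 − 1 − 2 = 2.

2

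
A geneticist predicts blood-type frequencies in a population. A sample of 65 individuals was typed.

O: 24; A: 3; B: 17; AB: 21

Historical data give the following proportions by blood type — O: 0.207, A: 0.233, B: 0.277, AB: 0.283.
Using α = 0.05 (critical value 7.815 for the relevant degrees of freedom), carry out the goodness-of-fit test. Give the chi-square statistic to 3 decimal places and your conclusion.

Expected counts E_i = n·p_i: 65×0.207 = 13.455, 65×0.233 = 15.145, 65×0.277 = 18.005, 65×0.283 = 18.395.
cat         O        E   (O−E)²/E
O          24   13.455     8.2644
A           3   15.145     9.7393
B          17   18.005     0.0561
AB         21   18.395     0.3689
Sum = 18.429
df = 3. Since 18.429 > 7.815, we reject H₀.

18.429; reject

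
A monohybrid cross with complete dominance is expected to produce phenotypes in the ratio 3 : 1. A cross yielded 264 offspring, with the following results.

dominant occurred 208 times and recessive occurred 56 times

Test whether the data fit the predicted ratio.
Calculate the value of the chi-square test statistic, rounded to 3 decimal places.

Ratio total = 4. Expected counts: 264×3/4 = 198, 264×1/4 = 66.
dominant: (208 − 198)²/198 = 100/198 = 0.5051
recessive: (56 − 66)²/66 = 100/66 = 1.5152
Sum = 2.020

2.020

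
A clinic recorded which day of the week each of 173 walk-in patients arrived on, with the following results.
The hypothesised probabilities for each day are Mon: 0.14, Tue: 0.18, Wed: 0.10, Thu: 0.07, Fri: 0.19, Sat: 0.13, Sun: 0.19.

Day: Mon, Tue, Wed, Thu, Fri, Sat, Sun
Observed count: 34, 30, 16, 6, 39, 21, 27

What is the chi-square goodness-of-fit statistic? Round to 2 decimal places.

9.46

Expected counts E_i = n·p_i: 173×0.14 = 24.22, 173×0.18 = 31.14, 173×0.10 = 17.3, 173×0.07 = 12.11, 173×0.19 = 32.87, 173×0.13 = 22.49, 173×0.19 = 32.87.
cat         O        E   (O−E)²/E
Mon        34    24.22      3.949
Tue        30    31.14      0.042
Wed        16     17.3      0.098
Thu         6    12.11      3.083
Fri        39    32.87      1.143
Sat        21    22.49      0.099
Sun        27    32.87      1.048
Sum = 9.46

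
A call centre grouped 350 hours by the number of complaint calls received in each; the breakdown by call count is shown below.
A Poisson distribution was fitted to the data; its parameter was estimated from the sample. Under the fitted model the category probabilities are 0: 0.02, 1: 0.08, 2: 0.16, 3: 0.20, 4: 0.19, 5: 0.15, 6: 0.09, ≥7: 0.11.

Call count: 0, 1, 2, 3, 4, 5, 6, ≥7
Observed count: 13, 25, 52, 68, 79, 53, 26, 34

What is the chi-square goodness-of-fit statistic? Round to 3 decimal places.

Expected counts E_i = n·p_i: 350×0.02 = 7, 350×0.08 = 28, 350×0.16 = 56, 350×0.20 = 70, 350×0.19 = 66.5, 350×0.15 = 52.5, 350×0.09 = 31.5, 350×0.11 = 38.5.
χ² = (13−7)²/7 + (25−28)²/28 + (52−56)²/56 + (68−70)²/70 + (79−66.5)²/66.5 + (53−52.5)²/52.5 + (26−31.5)²/31.5 + (34−38.5)²/38.5
   = 5.1429 + 0.3214 + 0.2857 + 0.0571 + 2.3496 + 0.0048 + 0.9603 + 0.5260
Sum = 9.648

9.648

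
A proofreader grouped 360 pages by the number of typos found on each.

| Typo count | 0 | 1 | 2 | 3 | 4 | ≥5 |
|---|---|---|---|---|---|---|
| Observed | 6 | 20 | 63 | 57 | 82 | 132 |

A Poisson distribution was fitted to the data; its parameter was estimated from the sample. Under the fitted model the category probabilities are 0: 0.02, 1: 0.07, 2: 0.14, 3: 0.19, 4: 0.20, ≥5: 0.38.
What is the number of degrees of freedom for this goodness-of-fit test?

4

There are k = 6 categories and 1 parameter estimated from the data, so df = 6 − 1 − 1 = 4.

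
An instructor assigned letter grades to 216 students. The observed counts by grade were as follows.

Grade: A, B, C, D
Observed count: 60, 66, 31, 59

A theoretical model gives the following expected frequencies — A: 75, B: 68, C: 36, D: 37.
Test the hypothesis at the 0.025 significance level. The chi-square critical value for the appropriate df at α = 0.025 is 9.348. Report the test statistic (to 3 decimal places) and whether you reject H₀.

cat         O        E   (O−E)²/E
A          60       75     3.0000
B          66       68     0.0588
C          31       36     0.6944
D          59       37    13.0811
Sum = 16.834
df = 3. Since 16.834 > 9.348, we reject H₀.

16.834; reject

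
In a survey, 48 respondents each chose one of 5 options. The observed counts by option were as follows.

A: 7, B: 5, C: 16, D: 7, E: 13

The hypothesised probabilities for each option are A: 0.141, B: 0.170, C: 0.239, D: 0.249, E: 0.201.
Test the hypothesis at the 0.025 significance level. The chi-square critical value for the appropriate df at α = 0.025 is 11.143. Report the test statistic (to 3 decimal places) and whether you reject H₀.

6.235; do not reject

Expected counts E_i = n·p_i: 48×0.141 = 6.768, 48×0.170 = 8.16, 48×0.239 = 11.472, 48×0.249 = 11.952, 48×0.201 = 9.648.
A: (7 − 6.768)²/6.768 = 0.053824/6.768 = 0.0080
B: (5 − 8.16)²/8.16 = 9.9856/8.16 = 1.2237
C: (16 − 11.472)²/11.472 = 20.502784/11.472 = 1.7872
D: (7 − 11.952)²/11.952 = 24.522304/11.952 = 2.0517
E: (13 − 9.648)²/9.648 = 11.235904/9.648 = 1.1646
Sum = 6.235
df = 4. Since 6.235 < 11.143, we do not reject H₀.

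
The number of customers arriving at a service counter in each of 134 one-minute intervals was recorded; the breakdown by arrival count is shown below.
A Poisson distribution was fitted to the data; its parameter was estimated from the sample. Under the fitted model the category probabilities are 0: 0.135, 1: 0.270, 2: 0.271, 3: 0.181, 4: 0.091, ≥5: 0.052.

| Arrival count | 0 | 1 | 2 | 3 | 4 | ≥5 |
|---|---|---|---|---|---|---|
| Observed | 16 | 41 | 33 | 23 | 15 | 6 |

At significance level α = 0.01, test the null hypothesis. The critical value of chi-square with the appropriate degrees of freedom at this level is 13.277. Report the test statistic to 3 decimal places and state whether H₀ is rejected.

Expected counts E_i = n·p_i: 134×0.135 = 18.09, 134×0.270 = 36.18, 134×0.271 = 36.314, 134×0.181 = 24.254, 134×0.091 = 12.194, 134×0.052 = 6.968.
χ² = (16−18.09)²/18.09 + (41−36.18)²/36.18 + (33−36.314)²/36.314 + (23−24.254)²/24.254 + (15−12.194)²/12.194 + (6−6.968)²/6.968
   = 0.2415 + 0.6421 + 0.3024 + 0.0648 + 0.6457 + 0.1345
Sum = 2.031
df = 4. Since 2.031 < 13.277, we do not reject H₀.

2.031; do not reject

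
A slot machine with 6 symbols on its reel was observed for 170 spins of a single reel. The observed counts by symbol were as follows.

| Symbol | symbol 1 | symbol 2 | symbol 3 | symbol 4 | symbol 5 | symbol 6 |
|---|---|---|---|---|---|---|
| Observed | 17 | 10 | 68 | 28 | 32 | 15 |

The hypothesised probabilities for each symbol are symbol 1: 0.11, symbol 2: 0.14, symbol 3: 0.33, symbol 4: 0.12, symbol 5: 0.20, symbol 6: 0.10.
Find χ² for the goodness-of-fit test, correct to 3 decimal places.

13.865

Expected counts E_i = n·p_i: 170×0.11 = 18.7, 170×0.14 = 23.8, 170×0.33 = 56.1, 170×0.12 = 20.4, 170×0.20 = 34, 170×0.10 = 17.
symbol 1: (17 − 18.7)²/18.7 = 2.89/18.7 = 0.1545
symbol 2: (10 − 23.8)²/23.8 = 190.44/23.8 = 8.0017
symbol 3: (68 − 56.1)²/56.1 = 141.61/56.1 = 2.5242
symbol 4: (28 − 20.4)²/20.4 = 57.76/20.4 = 2.8314
symbol 5: (32 − 34)²/34 = 4/34 = 0.1176
symbol 6: (15 − 17)²/17 = 4/17 = 0.2353
Sum = 13.865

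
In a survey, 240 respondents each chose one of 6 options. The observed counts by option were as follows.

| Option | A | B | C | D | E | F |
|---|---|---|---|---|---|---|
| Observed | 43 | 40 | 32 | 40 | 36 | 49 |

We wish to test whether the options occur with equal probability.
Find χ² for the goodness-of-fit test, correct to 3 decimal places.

4.250

Under H₀ each category has probability 1/6, so each expected count is 240/6 = 40.
A: (43 − 40)²/40 = 9/40 = 0.2250
B: (40 − 40)²/40 = 0/40 = 0.0000
C: (32 − 40)²/40 = 64/40 = 1.6000
D: (40 − 40)²/40 = 0/40 = 0.0000
E: (36 − 40)²/40 = 16/40 = 0.4000
F: (49 − 40)²/40 = 81/40 = 2.0250
Sum = 4.250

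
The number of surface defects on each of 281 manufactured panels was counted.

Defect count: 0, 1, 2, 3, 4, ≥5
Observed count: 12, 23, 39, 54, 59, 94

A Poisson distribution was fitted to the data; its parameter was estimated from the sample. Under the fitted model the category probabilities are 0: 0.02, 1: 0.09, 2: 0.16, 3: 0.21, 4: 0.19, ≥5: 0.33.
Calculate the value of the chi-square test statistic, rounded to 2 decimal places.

9.27

Expected counts E_i = n·p_i: 281×0.02 = 5.62, 281×0.09 = 25.29, 281×0.16 = 44.96, 281×0.21 = 59.01, 281×0.19 = 53.39, 281×0.33 = 92.73.
cat         O        E   (O−E)²/E
0          12     5.62      7.243
1          23    25.29      0.207
2          39    44.96      0.790
3          54    59.01      0.425
4          59    53.39      0.589
≥5         94    92.73      0.017
Sum = 9.27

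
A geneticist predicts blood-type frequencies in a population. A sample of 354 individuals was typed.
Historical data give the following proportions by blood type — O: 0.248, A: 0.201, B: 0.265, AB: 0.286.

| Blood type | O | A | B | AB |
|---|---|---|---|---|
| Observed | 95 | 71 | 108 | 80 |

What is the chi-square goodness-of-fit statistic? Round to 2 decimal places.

Expected counts E_i = n·p_i: 354×0.248 = 87.792, 354×0.201 = 71.154, 354×0.265 = 93.81, 354×0.286 = 101.244.
O: (95 − 87.792)²/87.792 = 51.955264/87.792 = 0.592
A: (71 − 71.154)²/71.154 = 0.023716/71.154 = 0.000
B: (108 − 93.81)²/93.81 = 201.3561/93.81 = 2.146
AB: (80 − 101.244)²/101.244 = 451.307536/101.244 = 4.458
Sum = 7.20

7.20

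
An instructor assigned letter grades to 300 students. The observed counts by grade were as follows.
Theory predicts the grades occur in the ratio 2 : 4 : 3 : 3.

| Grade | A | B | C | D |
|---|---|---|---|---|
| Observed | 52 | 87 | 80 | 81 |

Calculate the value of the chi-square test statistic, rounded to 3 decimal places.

2.583

Ratio total = 12. Expected counts: 300×2/12 = 50, 300×4/12 = 100, 300×3/12 = 75, 300×3/12 = 75.
χ² = (52−50)²/50 + (87−100)²/100 + (80−75)²/75 + (81−75)²/75
   = 0.0800 + 1.6900 + 0.3333 + 0.4800
Sum = 2.583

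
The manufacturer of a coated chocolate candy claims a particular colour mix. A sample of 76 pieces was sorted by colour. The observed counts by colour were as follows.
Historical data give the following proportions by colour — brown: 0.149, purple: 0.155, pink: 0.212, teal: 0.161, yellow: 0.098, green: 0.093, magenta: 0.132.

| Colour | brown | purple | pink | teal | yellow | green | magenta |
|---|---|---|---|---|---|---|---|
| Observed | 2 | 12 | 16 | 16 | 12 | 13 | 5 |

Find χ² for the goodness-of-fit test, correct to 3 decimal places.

19.125

Expected counts E_i = n·p_i: 76×0.149 = 11.324, 76×0.155 = 11.78, 76×0.212 = 16.112, 76×0.161 = 12.236, 76×0.098 = 7.448, 76×0.093 = 7.068, 76×0.132 = 10.032.
χ² = (2−11.324)²/11.324 + (12−11.78)²/11.78 + (16−16.112)²/16.112 + (16−12.236)²/12.236 + (12−7.448)²/7.448 + (13−7.068)²/7.068 + (5−10.032)²/10.032
   = 7.6772 + 0.0041 + 0.0008 + 1.1579 + 2.7820 + 4.9786 + 2.5240
Sum = 19.125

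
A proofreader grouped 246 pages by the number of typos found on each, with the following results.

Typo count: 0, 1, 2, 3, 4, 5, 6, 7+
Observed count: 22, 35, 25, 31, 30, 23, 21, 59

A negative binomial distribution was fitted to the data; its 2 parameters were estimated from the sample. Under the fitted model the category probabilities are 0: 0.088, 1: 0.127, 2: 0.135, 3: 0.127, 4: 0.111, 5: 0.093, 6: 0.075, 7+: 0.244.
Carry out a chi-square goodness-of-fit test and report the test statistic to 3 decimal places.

3.126

Expected counts E_i = n·p_i: 246×0.088 = 21.648, 246×0.127 = 31.242, 246×0.135 = 33.21, 246×0.127 = 31.242, 246×0.111 = 27.306, 246×0.093 = 22.878, 246×0.075 = 18.45, 246×0.244 = 60.024.
χ² = (22−21.648)²/21.648 + (35−31.242)²/31.242 + (25−33.21)²/33.21 + (31−31.242)²/31.242 + (30−27.306)²/27.306 + (23−22.878)²/22.878 + (21−18.45)²/18.45 + (59−60.024)²/60.024
   = 0.0057 + 0.4520 + 2.0296 + 0.0019 + 0.2658 + 0.0007 + 0.3524 + 0.0175
Sum = 3.126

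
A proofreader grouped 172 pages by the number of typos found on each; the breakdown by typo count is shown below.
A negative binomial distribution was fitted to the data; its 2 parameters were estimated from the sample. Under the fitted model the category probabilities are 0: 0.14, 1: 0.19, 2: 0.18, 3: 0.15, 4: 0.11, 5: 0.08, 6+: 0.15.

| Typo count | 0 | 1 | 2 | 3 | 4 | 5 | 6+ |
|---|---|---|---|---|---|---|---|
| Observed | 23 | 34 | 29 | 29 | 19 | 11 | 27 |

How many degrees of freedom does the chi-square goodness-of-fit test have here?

There are k = 7 categories and 2 parameters estimated from the data, so df = 7 − 1 − 2 = 4.

4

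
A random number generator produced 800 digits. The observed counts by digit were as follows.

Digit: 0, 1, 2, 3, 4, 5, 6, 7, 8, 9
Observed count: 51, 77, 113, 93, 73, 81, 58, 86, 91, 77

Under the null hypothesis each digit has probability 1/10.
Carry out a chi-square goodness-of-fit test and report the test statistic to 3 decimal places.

35.100

Under H₀ each category has probability 1/10, so each expected count is 800/10 = 80.
0: (51 − 80)²/80 = 841/80 = 10.5125
1: (77 − 80)²/80 = 9/80 = 0.1125
2: (113 − 80)²/80 = 1089/80 = 13.6125
3: (93 − 80)²/80 = 169/80 = 2.1125
4: (73 − 80)²/80 = 49/80 = 0.6125
5: (81 − 80)²/80 = 1/80 = 0.0125
6: (58 − 80)²/80 = 484/80 = 6.0500
7: (86 − 80)²/80 = 36/80 = 0.4500
8: (91 − 80)²/80 = 121/80 = 1.5125
9: (77 − 80)²/80 = 9/80 = 0.1125
Sum = 35.100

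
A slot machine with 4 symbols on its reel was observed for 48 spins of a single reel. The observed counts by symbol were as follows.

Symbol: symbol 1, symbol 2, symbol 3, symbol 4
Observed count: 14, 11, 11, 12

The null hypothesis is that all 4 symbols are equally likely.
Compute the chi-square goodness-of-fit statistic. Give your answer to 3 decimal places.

0.500

Under H₀ each category has probability 1/4, so each expected count is 48/4 = 12.
cat           O        E   (O−E)²/E
symbol 1     14       12     0.3333
symbol 2     11       12     0.0833
symbol 3     11       12     0.0833
symbol 4     12       12     0.0000
Sum = 0.500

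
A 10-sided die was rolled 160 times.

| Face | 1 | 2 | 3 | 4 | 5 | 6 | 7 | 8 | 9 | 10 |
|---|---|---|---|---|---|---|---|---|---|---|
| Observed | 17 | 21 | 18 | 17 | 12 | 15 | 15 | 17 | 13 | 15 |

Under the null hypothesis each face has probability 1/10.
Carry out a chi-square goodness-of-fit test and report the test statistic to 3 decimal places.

3.750

Under H₀ each category has probability 1/10, so each expected count is 160/10 = 16.
cat         O        E   (O−E)²/E
1          17       16     0.0625
2          21       16     1.5625
3          18       16     0.2500
4          17       16     0.0625
5          12       16     1.0000
6          15       16     0.0625
7          15       16     0.0625
8          17       16     0.0625
9          13       16     0.5625
10         15       16     0.0625
Sum = 3.750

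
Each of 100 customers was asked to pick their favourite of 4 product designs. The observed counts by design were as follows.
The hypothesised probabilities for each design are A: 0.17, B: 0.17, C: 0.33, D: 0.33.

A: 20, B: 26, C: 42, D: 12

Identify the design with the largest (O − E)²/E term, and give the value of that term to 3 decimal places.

Expected counts E_i = n·p_i: 100×0.17 = 17, 100×0.17 = 17, 100×0.33 = 33, 100×0.33 = 33.
A: (20 − 17)²/17 = 9/17 = 0.5294
B: (26 − 17)²/17 = 81/17 = 4.7647
C: (42 − 33)²/33 = 81/33 = 2.4545
D: (12 − 33)²/33 = 441/33 = 13.3636
The largest term is for D: 13.364.

D, 13.364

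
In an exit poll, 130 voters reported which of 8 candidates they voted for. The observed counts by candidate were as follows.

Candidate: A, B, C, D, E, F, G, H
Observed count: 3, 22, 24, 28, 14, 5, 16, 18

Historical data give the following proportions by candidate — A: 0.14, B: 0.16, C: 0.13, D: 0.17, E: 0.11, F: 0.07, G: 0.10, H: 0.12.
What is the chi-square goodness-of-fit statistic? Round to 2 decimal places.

Expected counts E_i = n·p_i: 130×0.14 = 18.2, 130×0.16 = 20.8, 130×0.13 = 16.9, 130×0.17 = 22.1, 130×0.11 = 14.3, 130×0.07 = 9.1, 130×0.10 = 13, 130×0.12 = 15.6.
A: (3 − 18.2)²/18.2 = 231.04/18.2 = 12.695
B: (22 − 20.8)²/20.8 = 1.44/20.8 = 0.069
C: (24 − 16.9)²/16.9 = 50.41/16.9 = 2.983
D: (28 − 22.1)²/22.1 = 34.81/22.1 = 1.575
E: (14 − 14.3)²/14.3 = 0.09/14.3 = 0.006
F: (5 − 9.1)²/9.1 = 16.81/9.1 = 1.847
G: (16 − 13)²/13 = 9/13 = 0.692
H: (18 − 15.6)²/15.6 = 5.76/15.6 = 0.369
Sum = 20.24

20.24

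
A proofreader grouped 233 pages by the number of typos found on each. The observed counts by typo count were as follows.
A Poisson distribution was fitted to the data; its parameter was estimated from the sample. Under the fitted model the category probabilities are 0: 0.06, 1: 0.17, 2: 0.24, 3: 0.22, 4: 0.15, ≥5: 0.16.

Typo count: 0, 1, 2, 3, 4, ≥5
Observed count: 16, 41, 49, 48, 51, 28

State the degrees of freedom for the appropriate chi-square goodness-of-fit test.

4

There are k = 6 categories and 1 parameter estimated from the data, so df = 6 − 1 − 1 = 4.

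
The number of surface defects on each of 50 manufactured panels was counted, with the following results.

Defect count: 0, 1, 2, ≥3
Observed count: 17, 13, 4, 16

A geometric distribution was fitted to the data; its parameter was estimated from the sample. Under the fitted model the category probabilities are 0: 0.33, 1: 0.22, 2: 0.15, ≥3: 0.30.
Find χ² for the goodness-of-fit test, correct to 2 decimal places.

2.08

Expected counts E_i = n·p_i: 50×0.33 = 16.5, 50×0.22 = 11, 50×0.15 = 7.5, 50×0.30 = 15.
χ² = (17−16.5)²/16.5 + (13−11)²/11 + (4−7.5)²/7.5 + (16−15)²/15
   = 0.015 + 0.364 + 1.633 + 0.067
Sum = 2.08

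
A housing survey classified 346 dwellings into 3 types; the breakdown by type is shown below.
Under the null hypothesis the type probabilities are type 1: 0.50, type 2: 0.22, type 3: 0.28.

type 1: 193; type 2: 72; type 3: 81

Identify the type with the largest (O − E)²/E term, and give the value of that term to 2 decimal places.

type 3, 2.60

Expected counts E_i = n·p_i: 346×0.50 = 173, 346×0.22 = 76.12, 346×0.28 = 96.88.
type 1: (193 − 173)²/173 = 400/173 = 2.312
type 2: (72 − 76.12)²/76.12 = 16.9744/76.12 = 0.223
type 3: (81 − 96.88)²/96.88 = 252.1744/96.88 = 2.603
The largest term is for type 3: 2.60.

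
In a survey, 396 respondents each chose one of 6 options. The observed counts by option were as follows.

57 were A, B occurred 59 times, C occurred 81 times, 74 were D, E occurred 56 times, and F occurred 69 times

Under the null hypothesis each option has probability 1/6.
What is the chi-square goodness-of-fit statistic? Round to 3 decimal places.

Expected count for each of the 6 categories: 396/6 = 66.
cat         O        E   (O−E)²/E
A          57       66     1.2273
B          59       66     0.7424
C          81       66     3.4091
D          74       66     0.9697
E          56       66     1.5152
F          69       66     0.1364
Sum = 8.000

8.000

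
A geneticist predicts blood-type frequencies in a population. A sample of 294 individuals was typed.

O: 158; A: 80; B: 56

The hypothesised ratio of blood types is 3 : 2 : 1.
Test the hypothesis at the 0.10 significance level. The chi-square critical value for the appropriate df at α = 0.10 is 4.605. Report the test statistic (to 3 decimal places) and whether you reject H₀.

5.129; reject

Ratio total = 6. Expected counts: 294×3/6 = 147, 294×2/6 = 98, 294×1/6 = 49.
O: (158 − 147)²/147 = 121/147 = 0.8231
A: (80 − 98)²/98 = 324/98 = 3.3061
B: (56 − 49)²/49 = 49/49 = 1.0000
Sum = 5.129
df = 2. Since 5.129 > 4.605, we reject H₀.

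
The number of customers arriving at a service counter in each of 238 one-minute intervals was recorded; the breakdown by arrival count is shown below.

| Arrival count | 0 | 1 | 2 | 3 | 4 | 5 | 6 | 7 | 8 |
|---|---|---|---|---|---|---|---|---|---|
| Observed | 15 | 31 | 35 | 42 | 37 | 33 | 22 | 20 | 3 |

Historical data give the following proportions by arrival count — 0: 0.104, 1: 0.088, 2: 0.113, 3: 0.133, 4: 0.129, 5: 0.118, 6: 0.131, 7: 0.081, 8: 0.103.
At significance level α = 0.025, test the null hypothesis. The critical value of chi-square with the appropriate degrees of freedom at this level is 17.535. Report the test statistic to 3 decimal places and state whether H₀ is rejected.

38.258; reject

Expected counts E_i = n·p_i: 238×0.104 = 24.752, 238×0.088 = 20.944, 238×0.113 = 26.894, 238×0.133 = 31.654, 238×0.129 = 30.702, 238×0.118 = 28.084, 238×0.131 = 31.178, 238×0.081 = 19.278, 238×0.103 = 24.514.
cat         O        E   (O−E)²/E
0          15   24.752     3.8422
1          31   20.944     4.8283
2          35   26.894     2.4432
3          42   31.654     3.3816
4          37   30.702     1.2919
5          33   28.084     0.8605
6          22   31.178     2.7018
7          20   19.278     0.0270
8           3   24.514    18.8811
Sum = 38.258
df = 8. Since 38.258 > 17.535, we reject H₀.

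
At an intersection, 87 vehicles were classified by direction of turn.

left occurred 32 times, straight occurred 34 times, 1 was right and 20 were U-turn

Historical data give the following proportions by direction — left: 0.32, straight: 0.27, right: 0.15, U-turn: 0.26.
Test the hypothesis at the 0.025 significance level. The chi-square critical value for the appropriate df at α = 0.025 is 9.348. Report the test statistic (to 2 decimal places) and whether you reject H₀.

Expected counts E_i = n·p_i: 87×0.32 = 27.84, 87×0.27 = 23.49, 87×0.15 = 13.05, 87×0.26 = 22.62.
left: (32 − 27.84)²/27.84 = 17.3056/27.84 = 0.622
straight: (34 − 23.49)²/23.49 = 110.4601/23.49 = 4.702
right: (1 − 13.05)²/13.05 = 145.2025/13.05 = 11.127
U-turn: (20 − 22.62)²/22.62 = 6.8644/22.62 = 0.303
Sum = 16.75
df = 3. Since 16.75 > 9.348, we reject H₀.

16.75; reject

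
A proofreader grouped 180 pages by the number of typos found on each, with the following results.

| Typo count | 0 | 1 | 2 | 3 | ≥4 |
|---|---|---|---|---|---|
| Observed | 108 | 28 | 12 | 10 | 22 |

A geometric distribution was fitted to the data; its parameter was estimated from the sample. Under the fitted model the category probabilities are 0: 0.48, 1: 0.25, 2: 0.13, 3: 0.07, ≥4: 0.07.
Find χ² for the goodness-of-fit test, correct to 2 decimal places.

24.93

Expected counts E_i = n·p_i: 180×0.48 = 86.4, 180×0.25 = 45, 180×0.13 = 23.4, 180×0.07 = 12.6, 180×0.07 = 12.6.
0: (108 − 86.4)²/86.4 = 466.56/86.4 = 5.400
1: (28 − 45)²/45 = 289/45 = 6.422
2: (12 − 23.4)²/23.4 = 129.96/23.4 = 5.554
3: (10 − 12.6)²/12.6 = 6.76/12.6 = 0.537
≥4: (22 − 12.6)²/12.6 = 88.36/12.6 = 7.013
Sum = 24.93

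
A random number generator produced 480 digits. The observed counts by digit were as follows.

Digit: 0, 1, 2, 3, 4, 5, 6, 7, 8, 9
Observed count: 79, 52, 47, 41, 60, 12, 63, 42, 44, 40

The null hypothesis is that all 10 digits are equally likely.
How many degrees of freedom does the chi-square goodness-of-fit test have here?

9

There are k = 10 categories and no parameters were estimated from the data, so df = 10 − 1 = 9.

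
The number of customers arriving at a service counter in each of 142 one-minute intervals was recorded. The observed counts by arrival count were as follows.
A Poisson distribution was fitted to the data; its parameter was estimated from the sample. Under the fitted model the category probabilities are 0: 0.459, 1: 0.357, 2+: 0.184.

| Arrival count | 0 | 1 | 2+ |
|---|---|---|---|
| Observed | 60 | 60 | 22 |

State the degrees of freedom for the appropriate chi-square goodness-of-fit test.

1

There are k = 3 categories and 1 parameter estimated from the data, so df = 3 − 1 − 1 = 1.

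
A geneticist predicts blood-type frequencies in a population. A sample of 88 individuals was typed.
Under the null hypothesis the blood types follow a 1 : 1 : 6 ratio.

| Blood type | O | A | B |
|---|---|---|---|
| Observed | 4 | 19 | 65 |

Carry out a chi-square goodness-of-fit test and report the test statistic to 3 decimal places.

Ratio total = 8. Expected counts: 88×1/8 = 11, 88×1/8 = 11, 88×6/8 = 66.
χ² = (4−11)²/11 + (19−11)²/11 + (65−66)²/66
   = 4.4545 + 5.8182 + 0.0152
Sum = 10.288

10.288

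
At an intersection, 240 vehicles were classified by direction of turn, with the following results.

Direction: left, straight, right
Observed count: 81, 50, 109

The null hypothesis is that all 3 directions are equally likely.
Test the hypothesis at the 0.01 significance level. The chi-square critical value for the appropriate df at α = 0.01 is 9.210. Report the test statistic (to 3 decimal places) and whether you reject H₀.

Expected count for each of the 3 categories: 240/3 = 80.
left: (81 − 80)²/80 = 1/80 = 0.0125
straight: (50 − 80)²/80 = 900/80 = 11.2500
right: (109 − 80)²/80 = 841/80 = 10.5125
Sum = 21.775
df = 2. Since 21.775 > 9.210, we reject H₀.

21.775; reject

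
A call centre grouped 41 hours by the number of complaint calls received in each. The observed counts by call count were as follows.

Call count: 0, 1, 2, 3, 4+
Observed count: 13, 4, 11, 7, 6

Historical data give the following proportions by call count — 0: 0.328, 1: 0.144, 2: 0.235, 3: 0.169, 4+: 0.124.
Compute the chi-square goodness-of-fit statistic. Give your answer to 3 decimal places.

0.988

Expected counts E_i = n·p_i: 41×0.328 = 13.448, 41×0.144 = 5.904, 41×0.235 = 9.635, 41×0.169 = 6.929, 41×0.124 = 5.084.
0: (13 − 13.448)²/13.448 = 0.200704/13.448 = 0.0149
1: (4 − 5.904)²/5.904 = 3.625216/5.904 = 0.6140
2: (11 − 9.635)²/9.635 = 1.863225/9.635 = 0.1934
3: (7 − 6.929)²/6.929 = 0.005041/6.929 = 0.0007
4+: (6 − 5.084)²/5.084 = 0.839056/5.084 = 0.1650
Sum = 0.988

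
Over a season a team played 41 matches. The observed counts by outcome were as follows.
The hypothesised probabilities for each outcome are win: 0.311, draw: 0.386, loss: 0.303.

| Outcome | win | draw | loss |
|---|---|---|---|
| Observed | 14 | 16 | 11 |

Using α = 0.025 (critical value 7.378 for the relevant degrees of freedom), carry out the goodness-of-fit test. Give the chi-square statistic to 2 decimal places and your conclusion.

0.29; do not reject

Expected counts E_i = n·p_i: 41×0.311 = 12.751, 41×0.386 = 15.826, 41×0.303 = 12.423.
χ² = (14−12.751)²/12.751 + (16−15.826)²/15.826 + (11−12.423)²/12.423
   = 0.122 + 0.002 + 0.163
Sum = 0.29
df = 2. Since 0.29 < 7.378, we do not reject H₀.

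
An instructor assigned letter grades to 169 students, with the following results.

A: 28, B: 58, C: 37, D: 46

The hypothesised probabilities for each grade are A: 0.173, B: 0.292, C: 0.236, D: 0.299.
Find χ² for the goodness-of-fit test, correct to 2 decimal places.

2.18

Expected counts E_i = n·p_i: 169×0.173 = 29.237, 169×0.292 = 49.348, 169×0.236 = 39.884, 169×0.299 = 50.531.
A: (28 − 29.237)²/29.237 = 1.530169/29.237 = 0.052
B: (58 − 49.348)²/49.348 = 74.857104/49.348 = 1.517
C: (37 − 39.884)²/39.884 = 8.317456/39.884 = 0.209
D: (46 − 50.531)²/50.531 = 20.529961/50.531 = 0.406
Sum = 2.18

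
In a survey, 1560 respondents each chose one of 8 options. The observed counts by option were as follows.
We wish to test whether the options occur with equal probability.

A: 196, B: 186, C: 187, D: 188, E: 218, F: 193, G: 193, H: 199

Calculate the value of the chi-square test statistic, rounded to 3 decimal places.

Expected count for each of the 8 categories: 1560/8 = 195.
χ² = (196−195)²/195 + (186−195)²/195 + (187−195)²/195 + (188−195)²/195 + (218−195)²/195 + (193−195)²/195 + (193−195)²/195 + (199−195)²/195
   = 0.0051 + 0.4154 + 0.3282 + 0.2513 + 2.7128 + 0.0205 + 0.0205 + 0.0821
Sum = 3.836

3.836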